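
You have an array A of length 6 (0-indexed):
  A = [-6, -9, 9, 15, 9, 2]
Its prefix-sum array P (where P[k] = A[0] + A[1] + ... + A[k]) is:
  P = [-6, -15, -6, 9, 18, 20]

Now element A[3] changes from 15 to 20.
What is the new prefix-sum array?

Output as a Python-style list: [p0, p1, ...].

Change: A[3] 15 -> 20, delta = 5
P[k] for k < 3: unchanged (A[3] not included)
P[k] for k >= 3: shift by delta = 5
  P[0] = -6 + 0 = -6
  P[1] = -15 + 0 = -15
  P[2] = -6 + 0 = -6
  P[3] = 9 + 5 = 14
  P[4] = 18 + 5 = 23
  P[5] = 20 + 5 = 25

Answer: [-6, -15, -6, 14, 23, 25]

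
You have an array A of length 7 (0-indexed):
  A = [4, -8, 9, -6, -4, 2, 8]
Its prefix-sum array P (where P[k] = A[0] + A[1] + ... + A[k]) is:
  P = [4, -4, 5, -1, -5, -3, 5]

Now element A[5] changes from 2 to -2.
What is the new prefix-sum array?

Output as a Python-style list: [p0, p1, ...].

Answer: [4, -4, 5, -1, -5, -7, 1]

Derivation:
Change: A[5] 2 -> -2, delta = -4
P[k] for k < 5: unchanged (A[5] not included)
P[k] for k >= 5: shift by delta = -4
  P[0] = 4 + 0 = 4
  P[1] = -4 + 0 = -4
  P[2] = 5 + 0 = 5
  P[3] = -1 + 0 = -1
  P[4] = -5 + 0 = -5
  P[5] = -3 + -4 = -7
  P[6] = 5 + -4 = 1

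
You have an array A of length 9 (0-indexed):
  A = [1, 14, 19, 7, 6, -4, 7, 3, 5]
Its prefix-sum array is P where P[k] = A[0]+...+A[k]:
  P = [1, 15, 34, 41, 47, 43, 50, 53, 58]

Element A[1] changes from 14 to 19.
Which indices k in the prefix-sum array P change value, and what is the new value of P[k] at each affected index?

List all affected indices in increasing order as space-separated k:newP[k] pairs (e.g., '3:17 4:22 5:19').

Answer: 1:20 2:39 3:46 4:52 5:48 6:55 7:58 8:63

Derivation:
P[k] = A[0] + ... + A[k]
P[k] includes A[1] iff k >= 1
Affected indices: 1, 2, ..., 8; delta = 5
  P[1]: 15 + 5 = 20
  P[2]: 34 + 5 = 39
  P[3]: 41 + 5 = 46
  P[4]: 47 + 5 = 52
  P[5]: 43 + 5 = 48
  P[6]: 50 + 5 = 55
  P[7]: 53 + 5 = 58
  P[8]: 58 + 5 = 63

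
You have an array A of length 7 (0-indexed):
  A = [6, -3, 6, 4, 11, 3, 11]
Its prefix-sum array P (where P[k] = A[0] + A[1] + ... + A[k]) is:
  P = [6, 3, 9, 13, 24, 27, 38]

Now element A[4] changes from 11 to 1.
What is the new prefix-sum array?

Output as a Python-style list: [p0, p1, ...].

Change: A[4] 11 -> 1, delta = -10
P[k] for k < 4: unchanged (A[4] not included)
P[k] for k >= 4: shift by delta = -10
  P[0] = 6 + 0 = 6
  P[1] = 3 + 0 = 3
  P[2] = 9 + 0 = 9
  P[3] = 13 + 0 = 13
  P[4] = 24 + -10 = 14
  P[5] = 27 + -10 = 17
  P[6] = 38 + -10 = 28

Answer: [6, 3, 9, 13, 14, 17, 28]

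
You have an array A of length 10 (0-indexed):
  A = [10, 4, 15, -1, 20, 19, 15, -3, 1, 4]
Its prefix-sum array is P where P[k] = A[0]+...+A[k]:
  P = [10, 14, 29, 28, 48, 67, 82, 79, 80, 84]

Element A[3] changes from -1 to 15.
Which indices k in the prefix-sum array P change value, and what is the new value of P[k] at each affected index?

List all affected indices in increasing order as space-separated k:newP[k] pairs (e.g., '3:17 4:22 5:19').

P[k] = A[0] + ... + A[k]
P[k] includes A[3] iff k >= 3
Affected indices: 3, 4, ..., 9; delta = 16
  P[3]: 28 + 16 = 44
  P[4]: 48 + 16 = 64
  P[5]: 67 + 16 = 83
  P[6]: 82 + 16 = 98
  P[7]: 79 + 16 = 95
  P[8]: 80 + 16 = 96
  P[9]: 84 + 16 = 100

Answer: 3:44 4:64 5:83 6:98 7:95 8:96 9:100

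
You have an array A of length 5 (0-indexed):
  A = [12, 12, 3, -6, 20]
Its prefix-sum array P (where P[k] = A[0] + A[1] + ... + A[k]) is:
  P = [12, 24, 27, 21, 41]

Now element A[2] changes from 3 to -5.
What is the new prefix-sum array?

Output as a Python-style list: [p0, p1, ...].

Change: A[2] 3 -> -5, delta = -8
P[k] for k < 2: unchanged (A[2] not included)
P[k] for k >= 2: shift by delta = -8
  P[0] = 12 + 0 = 12
  P[1] = 24 + 0 = 24
  P[2] = 27 + -8 = 19
  P[3] = 21 + -8 = 13
  P[4] = 41 + -8 = 33

Answer: [12, 24, 19, 13, 33]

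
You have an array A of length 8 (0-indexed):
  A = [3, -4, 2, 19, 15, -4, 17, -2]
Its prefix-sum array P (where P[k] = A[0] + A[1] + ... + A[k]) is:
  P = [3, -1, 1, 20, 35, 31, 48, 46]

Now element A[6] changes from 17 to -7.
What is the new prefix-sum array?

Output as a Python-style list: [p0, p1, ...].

Answer: [3, -1, 1, 20, 35, 31, 24, 22]

Derivation:
Change: A[6] 17 -> -7, delta = -24
P[k] for k < 6: unchanged (A[6] not included)
P[k] for k >= 6: shift by delta = -24
  P[0] = 3 + 0 = 3
  P[1] = -1 + 0 = -1
  P[2] = 1 + 0 = 1
  P[3] = 20 + 0 = 20
  P[4] = 35 + 0 = 35
  P[5] = 31 + 0 = 31
  P[6] = 48 + -24 = 24
  P[7] = 46 + -24 = 22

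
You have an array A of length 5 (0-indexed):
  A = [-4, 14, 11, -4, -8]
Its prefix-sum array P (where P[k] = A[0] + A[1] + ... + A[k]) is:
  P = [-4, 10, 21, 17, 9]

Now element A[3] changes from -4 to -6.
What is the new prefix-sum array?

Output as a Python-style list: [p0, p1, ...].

Change: A[3] -4 -> -6, delta = -2
P[k] for k < 3: unchanged (A[3] not included)
P[k] for k >= 3: shift by delta = -2
  P[0] = -4 + 0 = -4
  P[1] = 10 + 0 = 10
  P[2] = 21 + 0 = 21
  P[3] = 17 + -2 = 15
  P[4] = 9 + -2 = 7

Answer: [-4, 10, 21, 15, 7]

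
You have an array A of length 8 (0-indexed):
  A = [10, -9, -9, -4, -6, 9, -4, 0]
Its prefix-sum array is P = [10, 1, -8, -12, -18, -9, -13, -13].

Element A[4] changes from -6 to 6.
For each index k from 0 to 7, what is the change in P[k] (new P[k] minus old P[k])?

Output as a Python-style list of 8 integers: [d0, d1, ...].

Answer: [0, 0, 0, 0, 12, 12, 12, 12]

Derivation:
Element change: A[4] -6 -> 6, delta = 12
For k < 4: P[k] unchanged, delta_P[k] = 0
For k >= 4: P[k] shifts by exactly 12
Delta array: [0, 0, 0, 0, 12, 12, 12, 12]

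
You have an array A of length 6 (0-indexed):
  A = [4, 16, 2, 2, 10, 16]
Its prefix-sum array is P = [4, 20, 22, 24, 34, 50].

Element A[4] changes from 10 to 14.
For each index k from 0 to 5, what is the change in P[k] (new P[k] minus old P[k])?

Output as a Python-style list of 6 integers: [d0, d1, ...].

Answer: [0, 0, 0, 0, 4, 4]

Derivation:
Element change: A[4] 10 -> 14, delta = 4
For k < 4: P[k] unchanged, delta_P[k] = 0
For k >= 4: P[k] shifts by exactly 4
Delta array: [0, 0, 0, 0, 4, 4]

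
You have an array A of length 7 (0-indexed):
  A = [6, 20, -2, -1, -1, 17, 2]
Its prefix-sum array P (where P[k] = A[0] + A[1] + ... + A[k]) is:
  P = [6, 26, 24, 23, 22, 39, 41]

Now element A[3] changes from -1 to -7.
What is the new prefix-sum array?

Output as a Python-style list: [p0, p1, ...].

Change: A[3] -1 -> -7, delta = -6
P[k] for k < 3: unchanged (A[3] not included)
P[k] for k >= 3: shift by delta = -6
  P[0] = 6 + 0 = 6
  P[1] = 26 + 0 = 26
  P[2] = 24 + 0 = 24
  P[3] = 23 + -6 = 17
  P[4] = 22 + -6 = 16
  P[5] = 39 + -6 = 33
  P[6] = 41 + -6 = 35

Answer: [6, 26, 24, 17, 16, 33, 35]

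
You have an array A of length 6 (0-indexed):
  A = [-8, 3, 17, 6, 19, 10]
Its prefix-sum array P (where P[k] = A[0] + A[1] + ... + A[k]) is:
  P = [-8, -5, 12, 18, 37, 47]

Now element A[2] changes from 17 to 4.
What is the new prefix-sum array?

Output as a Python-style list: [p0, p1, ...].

Answer: [-8, -5, -1, 5, 24, 34]

Derivation:
Change: A[2] 17 -> 4, delta = -13
P[k] for k < 2: unchanged (A[2] not included)
P[k] for k >= 2: shift by delta = -13
  P[0] = -8 + 0 = -8
  P[1] = -5 + 0 = -5
  P[2] = 12 + -13 = -1
  P[3] = 18 + -13 = 5
  P[4] = 37 + -13 = 24
  P[5] = 47 + -13 = 34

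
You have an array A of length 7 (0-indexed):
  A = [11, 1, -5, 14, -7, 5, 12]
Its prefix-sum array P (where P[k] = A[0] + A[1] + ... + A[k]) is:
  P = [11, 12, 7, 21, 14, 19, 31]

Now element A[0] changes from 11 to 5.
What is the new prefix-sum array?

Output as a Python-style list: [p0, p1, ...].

Answer: [5, 6, 1, 15, 8, 13, 25]

Derivation:
Change: A[0] 11 -> 5, delta = -6
P[k] for k < 0: unchanged (A[0] not included)
P[k] for k >= 0: shift by delta = -6
  P[0] = 11 + -6 = 5
  P[1] = 12 + -6 = 6
  P[2] = 7 + -6 = 1
  P[3] = 21 + -6 = 15
  P[4] = 14 + -6 = 8
  P[5] = 19 + -6 = 13
  P[6] = 31 + -6 = 25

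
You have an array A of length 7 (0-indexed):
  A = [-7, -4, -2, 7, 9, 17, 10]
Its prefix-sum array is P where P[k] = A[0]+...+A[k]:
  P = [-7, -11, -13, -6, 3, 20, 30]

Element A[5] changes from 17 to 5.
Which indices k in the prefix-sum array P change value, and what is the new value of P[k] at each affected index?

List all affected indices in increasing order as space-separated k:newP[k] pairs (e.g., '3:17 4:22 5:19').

Answer: 5:8 6:18

Derivation:
P[k] = A[0] + ... + A[k]
P[k] includes A[5] iff k >= 5
Affected indices: 5, 6, ..., 6; delta = -12
  P[5]: 20 + -12 = 8
  P[6]: 30 + -12 = 18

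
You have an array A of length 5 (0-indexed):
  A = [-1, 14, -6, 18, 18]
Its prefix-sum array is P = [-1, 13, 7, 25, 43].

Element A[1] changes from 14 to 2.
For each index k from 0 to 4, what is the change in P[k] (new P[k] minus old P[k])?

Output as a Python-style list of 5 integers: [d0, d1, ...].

Element change: A[1] 14 -> 2, delta = -12
For k < 1: P[k] unchanged, delta_P[k] = 0
For k >= 1: P[k] shifts by exactly -12
Delta array: [0, -12, -12, -12, -12]

Answer: [0, -12, -12, -12, -12]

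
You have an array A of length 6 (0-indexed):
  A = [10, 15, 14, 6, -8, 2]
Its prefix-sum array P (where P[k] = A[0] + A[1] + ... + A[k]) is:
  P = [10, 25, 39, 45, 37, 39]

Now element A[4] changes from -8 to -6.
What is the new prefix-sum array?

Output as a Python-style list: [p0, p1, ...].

Answer: [10, 25, 39, 45, 39, 41]

Derivation:
Change: A[4] -8 -> -6, delta = 2
P[k] for k < 4: unchanged (A[4] not included)
P[k] for k >= 4: shift by delta = 2
  P[0] = 10 + 0 = 10
  P[1] = 25 + 0 = 25
  P[2] = 39 + 0 = 39
  P[3] = 45 + 0 = 45
  P[4] = 37 + 2 = 39
  P[5] = 39 + 2 = 41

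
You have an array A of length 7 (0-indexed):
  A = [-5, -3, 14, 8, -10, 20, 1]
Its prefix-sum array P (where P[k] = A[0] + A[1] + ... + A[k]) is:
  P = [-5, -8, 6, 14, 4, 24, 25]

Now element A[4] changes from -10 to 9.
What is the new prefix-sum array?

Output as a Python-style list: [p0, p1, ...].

Answer: [-5, -8, 6, 14, 23, 43, 44]

Derivation:
Change: A[4] -10 -> 9, delta = 19
P[k] for k < 4: unchanged (A[4] not included)
P[k] for k >= 4: shift by delta = 19
  P[0] = -5 + 0 = -5
  P[1] = -8 + 0 = -8
  P[2] = 6 + 0 = 6
  P[3] = 14 + 0 = 14
  P[4] = 4 + 19 = 23
  P[5] = 24 + 19 = 43
  P[6] = 25 + 19 = 44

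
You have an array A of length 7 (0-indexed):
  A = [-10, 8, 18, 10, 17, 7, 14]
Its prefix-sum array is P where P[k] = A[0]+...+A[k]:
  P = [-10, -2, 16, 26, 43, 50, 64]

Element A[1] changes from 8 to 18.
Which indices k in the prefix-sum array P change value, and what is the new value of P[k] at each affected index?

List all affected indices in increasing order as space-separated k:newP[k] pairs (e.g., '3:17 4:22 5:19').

P[k] = A[0] + ... + A[k]
P[k] includes A[1] iff k >= 1
Affected indices: 1, 2, ..., 6; delta = 10
  P[1]: -2 + 10 = 8
  P[2]: 16 + 10 = 26
  P[3]: 26 + 10 = 36
  P[4]: 43 + 10 = 53
  P[5]: 50 + 10 = 60
  P[6]: 64 + 10 = 74

Answer: 1:8 2:26 3:36 4:53 5:60 6:74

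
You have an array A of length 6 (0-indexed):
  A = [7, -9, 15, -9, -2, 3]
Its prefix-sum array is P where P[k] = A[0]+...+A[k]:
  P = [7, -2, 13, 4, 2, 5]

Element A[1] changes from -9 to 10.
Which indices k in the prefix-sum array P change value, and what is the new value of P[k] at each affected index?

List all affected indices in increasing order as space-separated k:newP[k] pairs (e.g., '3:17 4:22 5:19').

P[k] = A[0] + ... + A[k]
P[k] includes A[1] iff k >= 1
Affected indices: 1, 2, ..., 5; delta = 19
  P[1]: -2 + 19 = 17
  P[2]: 13 + 19 = 32
  P[3]: 4 + 19 = 23
  P[4]: 2 + 19 = 21
  P[5]: 5 + 19 = 24

Answer: 1:17 2:32 3:23 4:21 5:24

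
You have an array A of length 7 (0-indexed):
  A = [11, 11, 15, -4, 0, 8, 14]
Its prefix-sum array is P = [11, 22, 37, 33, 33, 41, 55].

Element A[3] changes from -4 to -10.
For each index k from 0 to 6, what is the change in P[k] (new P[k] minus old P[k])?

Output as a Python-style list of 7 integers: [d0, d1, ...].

Answer: [0, 0, 0, -6, -6, -6, -6]

Derivation:
Element change: A[3] -4 -> -10, delta = -6
For k < 3: P[k] unchanged, delta_P[k] = 0
For k >= 3: P[k] shifts by exactly -6
Delta array: [0, 0, 0, -6, -6, -6, -6]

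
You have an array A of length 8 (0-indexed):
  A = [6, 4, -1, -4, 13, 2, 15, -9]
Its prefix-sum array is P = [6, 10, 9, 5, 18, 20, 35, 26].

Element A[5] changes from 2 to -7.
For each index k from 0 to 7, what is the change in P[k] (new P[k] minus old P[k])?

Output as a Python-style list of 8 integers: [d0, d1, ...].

Answer: [0, 0, 0, 0, 0, -9, -9, -9]

Derivation:
Element change: A[5] 2 -> -7, delta = -9
For k < 5: P[k] unchanged, delta_P[k] = 0
For k >= 5: P[k] shifts by exactly -9
Delta array: [0, 0, 0, 0, 0, -9, -9, -9]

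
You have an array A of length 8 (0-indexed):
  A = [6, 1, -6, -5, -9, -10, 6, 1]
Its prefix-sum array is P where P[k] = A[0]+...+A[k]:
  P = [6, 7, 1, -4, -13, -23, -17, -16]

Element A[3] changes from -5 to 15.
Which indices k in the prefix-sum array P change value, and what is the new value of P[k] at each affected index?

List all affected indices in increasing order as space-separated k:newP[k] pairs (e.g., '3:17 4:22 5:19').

Answer: 3:16 4:7 5:-3 6:3 7:4

Derivation:
P[k] = A[0] + ... + A[k]
P[k] includes A[3] iff k >= 3
Affected indices: 3, 4, ..., 7; delta = 20
  P[3]: -4 + 20 = 16
  P[4]: -13 + 20 = 7
  P[5]: -23 + 20 = -3
  P[6]: -17 + 20 = 3
  P[7]: -16 + 20 = 4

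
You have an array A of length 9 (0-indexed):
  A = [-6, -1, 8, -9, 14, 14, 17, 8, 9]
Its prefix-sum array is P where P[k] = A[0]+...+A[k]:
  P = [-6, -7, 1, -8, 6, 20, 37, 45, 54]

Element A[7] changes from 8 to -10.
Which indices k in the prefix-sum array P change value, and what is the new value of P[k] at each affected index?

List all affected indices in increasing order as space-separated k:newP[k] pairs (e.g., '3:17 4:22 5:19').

P[k] = A[0] + ... + A[k]
P[k] includes A[7] iff k >= 7
Affected indices: 7, 8, ..., 8; delta = -18
  P[7]: 45 + -18 = 27
  P[8]: 54 + -18 = 36

Answer: 7:27 8:36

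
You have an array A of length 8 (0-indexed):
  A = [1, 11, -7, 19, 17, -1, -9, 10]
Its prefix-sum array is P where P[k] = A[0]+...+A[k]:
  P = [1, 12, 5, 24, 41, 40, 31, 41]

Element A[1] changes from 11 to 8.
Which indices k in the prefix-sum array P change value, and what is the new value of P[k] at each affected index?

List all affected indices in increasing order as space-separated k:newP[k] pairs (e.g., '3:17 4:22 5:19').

Answer: 1:9 2:2 3:21 4:38 5:37 6:28 7:38

Derivation:
P[k] = A[0] + ... + A[k]
P[k] includes A[1] iff k >= 1
Affected indices: 1, 2, ..., 7; delta = -3
  P[1]: 12 + -3 = 9
  P[2]: 5 + -3 = 2
  P[3]: 24 + -3 = 21
  P[4]: 41 + -3 = 38
  P[5]: 40 + -3 = 37
  P[6]: 31 + -3 = 28
  P[7]: 41 + -3 = 38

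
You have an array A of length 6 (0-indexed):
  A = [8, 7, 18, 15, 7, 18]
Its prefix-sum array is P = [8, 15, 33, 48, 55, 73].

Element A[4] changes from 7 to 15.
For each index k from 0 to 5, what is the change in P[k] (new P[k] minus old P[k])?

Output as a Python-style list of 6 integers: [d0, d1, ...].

Answer: [0, 0, 0, 0, 8, 8]

Derivation:
Element change: A[4] 7 -> 15, delta = 8
For k < 4: P[k] unchanged, delta_P[k] = 0
For k >= 4: P[k] shifts by exactly 8
Delta array: [0, 0, 0, 0, 8, 8]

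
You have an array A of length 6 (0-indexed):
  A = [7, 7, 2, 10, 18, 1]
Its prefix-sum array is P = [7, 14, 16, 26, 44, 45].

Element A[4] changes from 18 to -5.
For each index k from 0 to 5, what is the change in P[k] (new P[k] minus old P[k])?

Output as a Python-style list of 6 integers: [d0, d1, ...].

Element change: A[4] 18 -> -5, delta = -23
For k < 4: P[k] unchanged, delta_P[k] = 0
For k >= 4: P[k] shifts by exactly -23
Delta array: [0, 0, 0, 0, -23, -23]

Answer: [0, 0, 0, 0, -23, -23]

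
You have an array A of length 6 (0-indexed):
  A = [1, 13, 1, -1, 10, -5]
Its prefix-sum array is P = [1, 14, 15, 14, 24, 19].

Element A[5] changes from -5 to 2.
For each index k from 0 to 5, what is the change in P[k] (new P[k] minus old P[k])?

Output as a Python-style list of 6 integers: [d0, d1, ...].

Answer: [0, 0, 0, 0, 0, 7]

Derivation:
Element change: A[5] -5 -> 2, delta = 7
For k < 5: P[k] unchanged, delta_P[k] = 0
For k >= 5: P[k] shifts by exactly 7
Delta array: [0, 0, 0, 0, 0, 7]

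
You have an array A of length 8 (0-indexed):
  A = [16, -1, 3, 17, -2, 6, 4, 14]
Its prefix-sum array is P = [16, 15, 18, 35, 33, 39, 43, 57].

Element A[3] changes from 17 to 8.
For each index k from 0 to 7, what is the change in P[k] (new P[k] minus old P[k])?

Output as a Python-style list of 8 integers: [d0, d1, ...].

Answer: [0, 0, 0, -9, -9, -9, -9, -9]

Derivation:
Element change: A[3] 17 -> 8, delta = -9
For k < 3: P[k] unchanged, delta_P[k] = 0
For k >= 3: P[k] shifts by exactly -9
Delta array: [0, 0, 0, -9, -9, -9, -9, -9]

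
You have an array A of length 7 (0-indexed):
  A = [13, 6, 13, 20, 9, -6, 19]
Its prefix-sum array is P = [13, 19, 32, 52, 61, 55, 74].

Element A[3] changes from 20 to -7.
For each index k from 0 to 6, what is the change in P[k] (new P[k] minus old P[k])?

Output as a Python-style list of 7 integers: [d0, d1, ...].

Answer: [0, 0, 0, -27, -27, -27, -27]

Derivation:
Element change: A[3] 20 -> -7, delta = -27
For k < 3: P[k] unchanged, delta_P[k] = 0
For k >= 3: P[k] shifts by exactly -27
Delta array: [0, 0, 0, -27, -27, -27, -27]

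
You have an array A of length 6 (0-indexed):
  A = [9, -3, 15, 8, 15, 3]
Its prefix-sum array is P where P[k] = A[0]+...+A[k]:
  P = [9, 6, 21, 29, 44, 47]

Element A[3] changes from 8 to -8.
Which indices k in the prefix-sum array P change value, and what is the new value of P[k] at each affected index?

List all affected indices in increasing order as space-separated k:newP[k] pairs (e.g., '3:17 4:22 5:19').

P[k] = A[0] + ... + A[k]
P[k] includes A[3] iff k >= 3
Affected indices: 3, 4, ..., 5; delta = -16
  P[3]: 29 + -16 = 13
  P[4]: 44 + -16 = 28
  P[5]: 47 + -16 = 31

Answer: 3:13 4:28 5:31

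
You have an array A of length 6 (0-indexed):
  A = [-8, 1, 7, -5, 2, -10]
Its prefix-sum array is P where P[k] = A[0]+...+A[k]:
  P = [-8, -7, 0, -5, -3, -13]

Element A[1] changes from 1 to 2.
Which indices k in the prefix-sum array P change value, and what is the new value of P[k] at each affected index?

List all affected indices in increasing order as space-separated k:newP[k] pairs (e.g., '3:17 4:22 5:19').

Answer: 1:-6 2:1 3:-4 4:-2 5:-12

Derivation:
P[k] = A[0] + ... + A[k]
P[k] includes A[1] iff k >= 1
Affected indices: 1, 2, ..., 5; delta = 1
  P[1]: -7 + 1 = -6
  P[2]: 0 + 1 = 1
  P[3]: -5 + 1 = -4
  P[4]: -3 + 1 = -2
  P[5]: -13 + 1 = -12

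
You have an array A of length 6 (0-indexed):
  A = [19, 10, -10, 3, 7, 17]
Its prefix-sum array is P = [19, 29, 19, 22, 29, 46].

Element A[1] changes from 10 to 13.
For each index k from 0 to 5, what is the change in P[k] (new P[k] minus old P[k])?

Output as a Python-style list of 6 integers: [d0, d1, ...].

Answer: [0, 3, 3, 3, 3, 3]

Derivation:
Element change: A[1] 10 -> 13, delta = 3
For k < 1: P[k] unchanged, delta_P[k] = 0
For k >= 1: P[k] shifts by exactly 3
Delta array: [0, 3, 3, 3, 3, 3]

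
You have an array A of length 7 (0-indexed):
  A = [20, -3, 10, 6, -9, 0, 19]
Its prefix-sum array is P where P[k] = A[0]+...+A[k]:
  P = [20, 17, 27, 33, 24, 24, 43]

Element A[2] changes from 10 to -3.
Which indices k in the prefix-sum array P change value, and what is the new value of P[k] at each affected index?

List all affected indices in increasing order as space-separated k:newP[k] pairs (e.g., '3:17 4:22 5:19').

P[k] = A[0] + ... + A[k]
P[k] includes A[2] iff k >= 2
Affected indices: 2, 3, ..., 6; delta = -13
  P[2]: 27 + -13 = 14
  P[3]: 33 + -13 = 20
  P[4]: 24 + -13 = 11
  P[5]: 24 + -13 = 11
  P[6]: 43 + -13 = 30

Answer: 2:14 3:20 4:11 5:11 6:30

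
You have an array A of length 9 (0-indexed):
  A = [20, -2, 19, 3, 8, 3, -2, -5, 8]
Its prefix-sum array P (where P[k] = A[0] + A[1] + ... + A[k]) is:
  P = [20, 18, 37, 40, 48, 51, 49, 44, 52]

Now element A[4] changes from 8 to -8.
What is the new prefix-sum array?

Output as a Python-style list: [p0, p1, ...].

Change: A[4] 8 -> -8, delta = -16
P[k] for k < 4: unchanged (A[4] not included)
P[k] for k >= 4: shift by delta = -16
  P[0] = 20 + 0 = 20
  P[1] = 18 + 0 = 18
  P[2] = 37 + 0 = 37
  P[3] = 40 + 0 = 40
  P[4] = 48 + -16 = 32
  P[5] = 51 + -16 = 35
  P[6] = 49 + -16 = 33
  P[7] = 44 + -16 = 28
  P[8] = 52 + -16 = 36

Answer: [20, 18, 37, 40, 32, 35, 33, 28, 36]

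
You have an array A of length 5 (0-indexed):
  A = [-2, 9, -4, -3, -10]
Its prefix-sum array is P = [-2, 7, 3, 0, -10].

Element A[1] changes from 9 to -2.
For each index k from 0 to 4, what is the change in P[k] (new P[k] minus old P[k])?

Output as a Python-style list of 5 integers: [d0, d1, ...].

Answer: [0, -11, -11, -11, -11]

Derivation:
Element change: A[1] 9 -> -2, delta = -11
For k < 1: P[k] unchanged, delta_P[k] = 0
For k >= 1: P[k] shifts by exactly -11
Delta array: [0, -11, -11, -11, -11]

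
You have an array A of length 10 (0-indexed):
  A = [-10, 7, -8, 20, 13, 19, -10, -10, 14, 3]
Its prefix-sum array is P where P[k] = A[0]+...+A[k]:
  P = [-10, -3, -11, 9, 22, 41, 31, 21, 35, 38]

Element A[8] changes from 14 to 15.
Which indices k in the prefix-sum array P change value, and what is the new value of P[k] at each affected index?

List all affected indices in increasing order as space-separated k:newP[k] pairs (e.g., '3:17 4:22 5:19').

Answer: 8:36 9:39

Derivation:
P[k] = A[0] + ... + A[k]
P[k] includes A[8] iff k >= 8
Affected indices: 8, 9, ..., 9; delta = 1
  P[8]: 35 + 1 = 36
  P[9]: 38 + 1 = 39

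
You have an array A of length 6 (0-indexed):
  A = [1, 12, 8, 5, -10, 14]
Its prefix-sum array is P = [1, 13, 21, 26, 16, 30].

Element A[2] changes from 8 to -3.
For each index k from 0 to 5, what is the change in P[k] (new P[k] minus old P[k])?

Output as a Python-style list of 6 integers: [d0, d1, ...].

Answer: [0, 0, -11, -11, -11, -11]

Derivation:
Element change: A[2] 8 -> -3, delta = -11
For k < 2: P[k] unchanged, delta_P[k] = 0
For k >= 2: P[k] shifts by exactly -11
Delta array: [0, 0, -11, -11, -11, -11]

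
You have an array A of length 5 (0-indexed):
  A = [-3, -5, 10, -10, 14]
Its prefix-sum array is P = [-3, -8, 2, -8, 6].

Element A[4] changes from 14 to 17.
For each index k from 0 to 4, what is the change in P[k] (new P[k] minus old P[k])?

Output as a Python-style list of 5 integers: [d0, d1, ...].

Answer: [0, 0, 0, 0, 3]

Derivation:
Element change: A[4] 14 -> 17, delta = 3
For k < 4: P[k] unchanged, delta_P[k] = 0
For k >= 4: P[k] shifts by exactly 3
Delta array: [0, 0, 0, 0, 3]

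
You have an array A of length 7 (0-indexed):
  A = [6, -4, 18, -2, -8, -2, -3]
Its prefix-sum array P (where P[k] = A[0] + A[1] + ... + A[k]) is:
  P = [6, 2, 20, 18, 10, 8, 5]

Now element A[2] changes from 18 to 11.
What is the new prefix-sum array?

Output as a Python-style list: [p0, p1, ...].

Answer: [6, 2, 13, 11, 3, 1, -2]

Derivation:
Change: A[2] 18 -> 11, delta = -7
P[k] for k < 2: unchanged (A[2] not included)
P[k] for k >= 2: shift by delta = -7
  P[0] = 6 + 0 = 6
  P[1] = 2 + 0 = 2
  P[2] = 20 + -7 = 13
  P[3] = 18 + -7 = 11
  P[4] = 10 + -7 = 3
  P[5] = 8 + -7 = 1
  P[6] = 5 + -7 = -2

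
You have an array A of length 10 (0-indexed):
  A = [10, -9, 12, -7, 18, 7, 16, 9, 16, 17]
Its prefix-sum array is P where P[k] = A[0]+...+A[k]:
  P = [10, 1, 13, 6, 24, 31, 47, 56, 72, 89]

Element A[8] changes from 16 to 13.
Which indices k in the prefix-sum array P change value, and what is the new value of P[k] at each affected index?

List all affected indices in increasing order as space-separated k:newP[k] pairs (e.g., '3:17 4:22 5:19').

P[k] = A[0] + ... + A[k]
P[k] includes A[8] iff k >= 8
Affected indices: 8, 9, ..., 9; delta = -3
  P[8]: 72 + -3 = 69
  P[9]: 89 + -3 = 86

Answer: 8:69 9:86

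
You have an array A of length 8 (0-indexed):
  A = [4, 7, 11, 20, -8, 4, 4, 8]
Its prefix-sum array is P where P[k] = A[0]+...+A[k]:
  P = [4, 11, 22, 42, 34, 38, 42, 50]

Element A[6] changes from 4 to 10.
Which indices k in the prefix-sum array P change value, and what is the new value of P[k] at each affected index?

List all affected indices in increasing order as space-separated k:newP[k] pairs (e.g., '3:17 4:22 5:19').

P[k] = A[0] + ... + A[k]
P[k] includes A[6] iff k >= 6
Affected indices: 6, 7, ..., 7; delta = 6
  P[6]: 42 + 6 = 48
  P[7]: 50 + 6 = 56

Answer: 6:48 7:56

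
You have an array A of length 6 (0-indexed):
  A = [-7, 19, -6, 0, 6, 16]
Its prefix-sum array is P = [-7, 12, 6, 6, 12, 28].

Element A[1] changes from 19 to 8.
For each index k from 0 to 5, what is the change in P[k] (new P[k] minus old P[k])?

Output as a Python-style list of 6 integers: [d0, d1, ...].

Element change: A[1] 19 -> 8, delta = -11
For k < 1: P[k] unchanged, delta_P[k] = 0
For k >= 1: P[k] shifts by exactly -11
Delta array: [0, -11, -11, -11, -11, -11]

Answer: [0, -11, -11, -11, -11, -11]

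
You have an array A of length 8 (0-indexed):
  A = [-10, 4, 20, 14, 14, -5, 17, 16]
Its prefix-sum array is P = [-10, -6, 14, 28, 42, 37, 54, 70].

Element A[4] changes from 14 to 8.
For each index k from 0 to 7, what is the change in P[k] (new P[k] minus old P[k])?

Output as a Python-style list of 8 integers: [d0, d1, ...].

Answer: [0, 0, 0, 0, -6, -6, -6, -6]

Derivation:
Element change: A[4] 14 -> 8, delta = -6
For k < 4: P[k] unchanged, delta_P[k] = 0
For k >= 4: P[k] shifts by exactly -6
Delta array: [0, 0, 0, 0, -6, -6, -6, -6]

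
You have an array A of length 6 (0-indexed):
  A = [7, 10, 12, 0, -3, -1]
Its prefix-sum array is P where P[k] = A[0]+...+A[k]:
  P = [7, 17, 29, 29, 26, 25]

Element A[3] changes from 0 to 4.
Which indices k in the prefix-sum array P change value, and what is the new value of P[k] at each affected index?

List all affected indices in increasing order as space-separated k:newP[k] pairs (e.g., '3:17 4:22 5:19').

P[k] = A[0] + ... + A[k]
P[k] includes A[3] iff k >= 3
Affected indices: 3, 4, ..., 5; delta = 4
  P[3]: 29 + 4 = 33
  P[4]: 26 + 4 = 30
  P[5]: 25 + 4 = 29

Answer: 3:33 4:30 5:29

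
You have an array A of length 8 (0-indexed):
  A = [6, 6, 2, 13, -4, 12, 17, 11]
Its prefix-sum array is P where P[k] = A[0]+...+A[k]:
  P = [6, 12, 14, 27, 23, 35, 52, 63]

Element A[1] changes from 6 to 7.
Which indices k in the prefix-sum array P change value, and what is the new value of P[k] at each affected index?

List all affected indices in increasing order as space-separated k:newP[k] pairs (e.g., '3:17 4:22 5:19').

Answer: 1:13 2:15 3:28 4:24 5:36 6:53 7:64

Derivation:
P[k] = A[0] + ... + A[k]
P[k] includes A[1] iff k >= 1
Affected indices: 1, 2, ..., 7; delta = 1
  P[1]: 12 + 1 = 13
  P[2]: 14 + 1 = 15
  P[3]: 27 + 1 = 28
  P[4]: 23 + 1 = 24
  P[5]: 35 + 1 = 36
  P[6]: 52 + 1 = 53
  P[7]: 63 + 1 = 64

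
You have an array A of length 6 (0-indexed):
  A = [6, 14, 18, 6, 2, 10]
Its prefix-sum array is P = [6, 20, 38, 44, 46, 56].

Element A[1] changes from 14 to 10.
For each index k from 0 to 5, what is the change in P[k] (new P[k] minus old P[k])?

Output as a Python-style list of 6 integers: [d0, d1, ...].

Element change: A[1] 14 -> 10, delta = -4
For k < 1: P[k] unchanged, delta_P[k] = 0
For k >= 1: P[k] shifts by exactly -4
Delta array: [0, -4, -4, -4, -4, -4]

Answer: [0, -4, -4, -4, -4, -4]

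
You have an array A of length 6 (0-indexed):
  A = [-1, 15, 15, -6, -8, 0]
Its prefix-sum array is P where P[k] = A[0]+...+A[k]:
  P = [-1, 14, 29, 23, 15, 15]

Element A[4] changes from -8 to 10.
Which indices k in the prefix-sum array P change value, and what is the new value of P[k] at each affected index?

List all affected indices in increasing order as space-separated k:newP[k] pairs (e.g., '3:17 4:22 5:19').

P[k] = A[0] + ... + A[k]
P[k] includes A[4] iff k >= 4
Affected indices: 4, 5, ..., 5; delta = 18
  P[4]: 15 + 18 = 33
  P[5]: 15 + 18 = 33

Answer: 4:33 5:33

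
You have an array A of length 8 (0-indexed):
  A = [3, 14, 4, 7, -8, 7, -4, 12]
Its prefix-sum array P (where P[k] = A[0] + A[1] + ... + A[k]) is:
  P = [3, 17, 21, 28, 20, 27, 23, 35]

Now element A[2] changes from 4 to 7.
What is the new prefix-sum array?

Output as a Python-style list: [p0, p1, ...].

Change: A[2] 4 -> 7, delta = 3
P[k] for k < 2: unchanged (A[2] not included)
P[k] for k >= 2: shift by delta = 3
  P[0] = 3 + 0 = 3
  P[1] = 17 + 0 = 17
  P[2] = 21 + 3 = 24
  P[3] = 28 + 3 = 31
  P[4] = 20 + 3 = 23
  P[5] = 27 + 3 = 30
  P[6] = 23 + 3 = 26
  P[7] = 35 + 3 = 38

Answer: [3, 17, 24, 31, 23, 30, 26, 38]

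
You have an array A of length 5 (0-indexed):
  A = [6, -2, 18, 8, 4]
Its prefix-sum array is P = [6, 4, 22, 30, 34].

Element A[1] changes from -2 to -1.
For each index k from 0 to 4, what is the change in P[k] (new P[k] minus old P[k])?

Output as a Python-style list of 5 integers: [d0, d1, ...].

Element change: A[1] -2 -> -1, delta = 1
For k < 1: P[k] unchanged, delta_P[k] = 0
For k >= 1: P[k] shifts by exactly 1
Delta array: [0, 1, 1, 1, 1]

Answer: [0, 1, 1, 1, 1]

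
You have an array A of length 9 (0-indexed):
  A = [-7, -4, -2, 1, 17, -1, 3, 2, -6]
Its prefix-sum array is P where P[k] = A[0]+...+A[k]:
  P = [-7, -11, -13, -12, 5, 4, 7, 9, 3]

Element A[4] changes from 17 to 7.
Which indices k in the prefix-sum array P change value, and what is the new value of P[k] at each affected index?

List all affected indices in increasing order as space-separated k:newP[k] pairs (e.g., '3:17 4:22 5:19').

P[k] = A[0] + ... + A[k]
P[k] includes A[4] iff k >= 4
Affected indices: 4, 5, ..., 8; delta = -10
  P[4]: 5 + -10 = -5
  P[5]: 4 + -10 = -6
  P[6]: 7 + -10 = -3
  P[7]: 9 + -10 = -1
  P[8]: 3 + -10 = -7

Answer: 4:-5 5:-6 6:-3 7:-1 8:-7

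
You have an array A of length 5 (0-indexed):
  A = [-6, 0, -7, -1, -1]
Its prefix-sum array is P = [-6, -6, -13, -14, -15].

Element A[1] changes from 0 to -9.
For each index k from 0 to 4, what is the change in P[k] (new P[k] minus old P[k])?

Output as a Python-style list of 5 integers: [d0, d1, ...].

Answer: [0, -9, -9, -9, -9]

Derivation:
Element change: A[1] 0 -> -9, delta = -9
For k < 1: P[k] unchanged, delta_P[k] = 0
For k >= 1: P[k] shifts by exactly -9
Delta array: [0, -9, -9, -9, -9]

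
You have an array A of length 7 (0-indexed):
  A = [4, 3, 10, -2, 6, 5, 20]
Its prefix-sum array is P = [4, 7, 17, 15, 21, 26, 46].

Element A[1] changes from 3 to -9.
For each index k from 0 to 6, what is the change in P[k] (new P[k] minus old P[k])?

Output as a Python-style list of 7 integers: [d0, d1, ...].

Answer: [0, -12, -12, -12, -12, -12, -12]

Derivation:
Element change: A[1] 3 -> -9, delta = -12
For k < 1: P[k] unchanged, delta_P[k] = 0
For k >= 1: P[k] shifts by exactly -12
Delta array: [0, -12, -12, -12, -12, -12, -12]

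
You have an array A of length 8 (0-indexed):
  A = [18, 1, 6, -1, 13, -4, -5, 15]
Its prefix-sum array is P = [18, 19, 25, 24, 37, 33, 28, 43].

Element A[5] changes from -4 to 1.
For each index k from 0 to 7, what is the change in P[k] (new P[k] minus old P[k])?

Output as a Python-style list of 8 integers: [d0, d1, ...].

Answer: [0, 0, 0, 0, 0, 5, 5, 5]

Derivation:
Element change: A[5] -4 -> 1, delta = 5
For k < 5: P[k] unchanged, delta_P[k] = 0
For k >= 5: P[k] shifts by exactly 5
Delta array: [0, 0, 0, 0, 0, 5, 5, 5]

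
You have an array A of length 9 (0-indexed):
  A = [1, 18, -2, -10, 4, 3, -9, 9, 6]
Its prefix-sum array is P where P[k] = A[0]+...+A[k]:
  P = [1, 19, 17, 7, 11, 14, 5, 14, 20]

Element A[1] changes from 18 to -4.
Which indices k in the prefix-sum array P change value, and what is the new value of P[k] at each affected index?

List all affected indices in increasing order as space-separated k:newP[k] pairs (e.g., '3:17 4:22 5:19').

P[k] = A[0] + ... + A[k]
P[k] includes A[1] iff k >= 1
Affected indices: 1, 2, ..., 8; delta = -22
  P[1]: 19 + -22 = -3
  P[2]: 17 + -22 = -5
  P[3]: 7 + -22 = -15
  P[4]: 11 + -22 = -11
  P[5]: 14 + -22 = -8
  P[6]: 5 + -22 = -17
  P[7]: 14 + -22 = -8
  P[8]: 20 + -22 = -2

Answer: 1:-3 2:-5 3:-15 4:-11 5:-8 6:-17 7:-8 8:-2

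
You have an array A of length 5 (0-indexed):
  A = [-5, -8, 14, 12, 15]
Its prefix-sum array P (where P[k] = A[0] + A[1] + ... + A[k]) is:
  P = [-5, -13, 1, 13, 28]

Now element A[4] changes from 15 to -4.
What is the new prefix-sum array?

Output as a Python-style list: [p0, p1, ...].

Change: A[4] 15 -> -4, delta = -19
P[k] for k < 4: unchanged (A[4] not included)
P[k] for k >= 4: shift by delta = -19
  P[0] = -5 + 0 = -5
  P[1] = -13 + 0 = -13
  P[2] = 1 + 0 = 1
  P[3] = 13 + 0 = 13
  P[4] = 28 + -19 = 9

Answer: [-5, -13, 1, 13, 9]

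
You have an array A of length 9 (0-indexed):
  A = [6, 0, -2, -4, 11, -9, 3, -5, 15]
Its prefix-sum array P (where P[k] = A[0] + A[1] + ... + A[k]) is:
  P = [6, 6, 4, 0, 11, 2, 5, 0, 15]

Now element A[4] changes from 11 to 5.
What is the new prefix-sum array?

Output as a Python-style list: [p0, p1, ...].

Change: A[4] 11 -> 5, delta = -6
P[k] for k < 4: unchanged (A[4] not included)
P[k] for k >= 4: shift by delta = -6
  P[0] = 6 + 0 = 6
  P[1] = 6 + 0 = 6
  P[2] = 4 + 0 = 4
  P[3] = 0 + 0 = 0
  P[4] = 11 + -6 = 5
  P[5] = 2 + -6 = -4
  P[6] = 5 + -6 = -1
  P[7] = 0 + -6 = -6
  P[8] = 15 + -6 = 9

Answer: [6, 6, 4, 0, 5, -4, -1, -6, 9]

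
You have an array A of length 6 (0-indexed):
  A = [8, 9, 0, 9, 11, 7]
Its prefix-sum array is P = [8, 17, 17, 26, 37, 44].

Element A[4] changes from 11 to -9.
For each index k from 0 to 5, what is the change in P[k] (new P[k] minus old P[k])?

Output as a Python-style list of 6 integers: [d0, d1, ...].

Answer: [0, 0, 0, 0, -20, -20]

Derivation:
Element change: A[4] 11 -> -9, delta = -20
For k < 4: P[k] unchanged, delta_P[k] = 0
For k >= 4: P[k] shifts by exactly -20
Delta array: [0, 0, 0, 0, -20, -20]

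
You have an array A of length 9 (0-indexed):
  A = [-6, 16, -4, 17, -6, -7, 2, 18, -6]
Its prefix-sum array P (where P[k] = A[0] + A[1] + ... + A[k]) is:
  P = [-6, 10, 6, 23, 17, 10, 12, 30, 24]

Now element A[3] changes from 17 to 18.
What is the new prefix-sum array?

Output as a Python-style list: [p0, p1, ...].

Change: A[3] 17 -> 18, delta = 1
P[k] for k < 3: unchanged (A[3] not included)
P[k] for k >= 3: shift by delta = 1
  P[0] = -6 + 0 = -6
  P[1] = 10 + 0 = 10
  P[2] = 6 + 0 = 6
  P[3] = 23 + 1 = 24
  P[4] = 17 + 1 = 18
  P[5] = 10 + 1 = 11
  P[6] = 12 + 1 = 13
  P[7] = 30 + 1 = 31
  P[8] = 24 + 1 = 25

Answer: [-6, 10, 6, 24, 18, 11, 13, 31, 25]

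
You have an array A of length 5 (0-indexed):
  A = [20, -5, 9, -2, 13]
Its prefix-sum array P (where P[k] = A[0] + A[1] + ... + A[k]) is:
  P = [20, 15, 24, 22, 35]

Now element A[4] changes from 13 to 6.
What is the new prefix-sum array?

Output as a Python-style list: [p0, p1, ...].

Answer: [20, 15, 24, 22, 28]

Derivation:
Change: A[4] 13 -> 6, delta = -7
P[k] for k < 4: unchanged (A[4] not included)
P[k] for k >= 4: shift by delta = -7
  P[0] = 20 + 0 = 20
  P[1] = 15 + 0 = 15
  P[2] = 24 + 0 = 24
  P[3] = 22 + 0 = 22
  P[4] = 35 + -7 = 28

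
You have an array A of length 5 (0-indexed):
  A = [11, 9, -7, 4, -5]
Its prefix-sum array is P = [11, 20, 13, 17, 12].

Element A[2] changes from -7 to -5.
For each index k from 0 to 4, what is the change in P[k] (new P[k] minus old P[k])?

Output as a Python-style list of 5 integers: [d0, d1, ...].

Answer: [0, 0, 2, 2, 2]

Derivation:
Element change: A[2] -7 -> -5, delta = 2
For k < 2: P[k] unchanged, delta_P[k] = 0
For k >= 2: P[k] shifts by exactly 2
Delta array: [0, 0, 2, 2, 2]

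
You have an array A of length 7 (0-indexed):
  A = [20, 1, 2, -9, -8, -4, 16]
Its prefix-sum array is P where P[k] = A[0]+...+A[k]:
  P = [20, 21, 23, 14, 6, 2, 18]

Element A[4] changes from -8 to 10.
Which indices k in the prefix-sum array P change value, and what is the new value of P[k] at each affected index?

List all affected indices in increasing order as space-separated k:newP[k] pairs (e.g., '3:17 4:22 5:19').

P[k] = A[0] + ... + A[k]
P[k] includes A[4] iff k >= 4
Affected indices: 4, 5, ..., 6; delta = 18
  P[4]: 6 + 18 = 24
  P[5]: 2 + 18 = 20
  P[6]: 18 + 18 = 36

Answer: 4:24 5:20 6:36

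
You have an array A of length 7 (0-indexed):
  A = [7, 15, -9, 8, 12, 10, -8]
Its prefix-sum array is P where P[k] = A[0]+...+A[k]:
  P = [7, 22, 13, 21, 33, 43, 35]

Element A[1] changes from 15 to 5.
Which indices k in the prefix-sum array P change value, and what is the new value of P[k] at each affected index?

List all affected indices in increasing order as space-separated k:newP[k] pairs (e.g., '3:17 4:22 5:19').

Answer: 1:12 2:3 3:11 4:23 5:33 6:25

Derivation:
P[k] = A[0] + ... + A[k]
P[k] includes A[1] iff k >= 1
Affected indices: 1, 2, ..., 6; delta = -10
  P[1]: 22 + -10 = 12
  P[2]: 13 + -10 = 3
  P[3]: 21 + -10 = 11
  P[4]: 33 + -10 = 23
  P[5]: 43 + -10 = 33
  P[6]: 35 + -10 = 25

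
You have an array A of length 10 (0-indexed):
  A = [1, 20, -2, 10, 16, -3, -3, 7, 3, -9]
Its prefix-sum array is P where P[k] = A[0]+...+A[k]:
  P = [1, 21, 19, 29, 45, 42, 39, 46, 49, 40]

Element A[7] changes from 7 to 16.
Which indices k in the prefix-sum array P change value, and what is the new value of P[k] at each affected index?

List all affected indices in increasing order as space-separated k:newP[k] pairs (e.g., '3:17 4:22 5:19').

P[k] = A[0] + ... + A[k]
P[k] includes A[7] iff k >= 7
Affected indices: 7, 8, ..., 9; delta = 9
  P[7]: 46 + 9 = 55
  P[8]: 49 + 9 = 58
  P[9]: 40 + 9 = 49

Answer: 7:55 8:58 9:49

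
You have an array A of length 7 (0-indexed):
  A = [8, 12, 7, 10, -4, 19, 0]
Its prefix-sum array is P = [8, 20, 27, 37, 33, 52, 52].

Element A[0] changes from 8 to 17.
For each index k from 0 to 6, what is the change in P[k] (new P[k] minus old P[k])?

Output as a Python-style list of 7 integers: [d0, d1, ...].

Answer: [9, 9, 9, 9, 9, 9, 9]

Derivation:
Element change: A[0] 8 -> 17, delta = 9
For k < 0: P[k] unchanged, delta_P[k] = 0
For k >= 0: P[k] shifts by exactly 9
Delta array: [9, 9, 9, 9, 9, 9, 9]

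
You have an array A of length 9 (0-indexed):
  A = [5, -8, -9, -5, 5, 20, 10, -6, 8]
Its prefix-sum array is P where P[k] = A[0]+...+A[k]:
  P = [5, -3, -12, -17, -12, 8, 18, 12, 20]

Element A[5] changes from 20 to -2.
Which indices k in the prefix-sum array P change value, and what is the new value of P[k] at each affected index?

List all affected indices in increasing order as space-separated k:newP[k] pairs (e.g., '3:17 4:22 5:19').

Answer: 5:-14 6:-4 7:-10 8:-2

Derivation:
P[k] = A[0] + ... + A[k]
P[k] includes A[5] iff k >= 5
Affected indices: 5, 6, ..., 8; delta = -22
  P[5]: 8 + -22 = -14
  P[6]: 18 + -22 = -4
  P[7]: 12 + -22 = -10
  P[8]: 20 + -22 = -2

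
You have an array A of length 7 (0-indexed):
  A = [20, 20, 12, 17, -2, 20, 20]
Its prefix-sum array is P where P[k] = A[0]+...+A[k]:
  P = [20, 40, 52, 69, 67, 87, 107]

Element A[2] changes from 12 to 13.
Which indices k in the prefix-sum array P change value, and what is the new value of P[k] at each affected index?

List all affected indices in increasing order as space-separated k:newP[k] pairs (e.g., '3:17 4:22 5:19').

P[k] = A[0] + ... + A[k]
P[k] includes A[2] iff k >= 2
Affected indices: 2, 3, ..., 6; delta = 1
  P[2]: 52 + 1 = 53
  P[3]: 69 + 1 = 70
  P[4]: 67 + 1 = 68
  P[5]: 87 + 1 = 88
  P[6]: 107 + 1 = 108

Answer: 2:53 3:70 4:68 5:88 6:108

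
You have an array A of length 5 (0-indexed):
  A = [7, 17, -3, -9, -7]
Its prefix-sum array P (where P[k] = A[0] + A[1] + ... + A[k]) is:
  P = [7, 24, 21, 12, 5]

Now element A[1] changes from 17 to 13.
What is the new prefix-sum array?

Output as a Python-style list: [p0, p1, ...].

Change: A[1] 17 -> 13, delta = -4
P[k] for k < 1: unchanged (A[1] not included)
P[k] for k >= 1: shift by delta = -4
  P[0] = 7 + 0 = 7
  P[1] = 24 + -4 = 20
  P[2] = 21 + -4 = 17
  P[3] = 12 + -4 = 8
  P[4] = 5 + -4 = 1

Answer: [7, 20, 17, 8, 1]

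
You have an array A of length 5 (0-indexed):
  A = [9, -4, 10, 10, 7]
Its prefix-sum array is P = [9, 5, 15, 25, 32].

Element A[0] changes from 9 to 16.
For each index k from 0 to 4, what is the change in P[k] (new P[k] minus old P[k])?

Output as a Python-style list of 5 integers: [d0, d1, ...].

Answer: [7, 7, 7, 7, 7]

Derivation:
Element change: A[0] 9 -> 16, delta = 7
For k < 0: P[k] unchanged, delta_P[k] = 0
For k >= 0: P[k] shifts by exactly 7
Delta array: [7, 7, 7, 7, 7]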